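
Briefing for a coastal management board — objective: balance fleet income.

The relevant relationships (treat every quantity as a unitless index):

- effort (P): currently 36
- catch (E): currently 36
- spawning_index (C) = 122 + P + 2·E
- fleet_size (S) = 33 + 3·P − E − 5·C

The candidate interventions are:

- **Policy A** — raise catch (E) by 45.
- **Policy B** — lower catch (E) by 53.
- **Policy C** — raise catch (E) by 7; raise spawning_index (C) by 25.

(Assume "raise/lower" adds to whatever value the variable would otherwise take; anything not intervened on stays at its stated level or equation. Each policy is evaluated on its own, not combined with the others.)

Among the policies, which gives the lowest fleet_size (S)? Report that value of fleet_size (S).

-1540

Policy A (E + 45):
  P = 36
  E = 36 + 45 = 81
  C = 122 + 36 + 2·81 = 320
  S = 33 + 3·36 − 81 − 5·320 = -1540
Policy B (E − 53):
  P = 36
  E = 36 − 53 = -17
  C = 122 + 36 + 2·(-17) = 124
  S = 33 + 3·36 − (-17) − 5·124 = -462
Policy C (E + 7, C + 25):
  P = 36
  E = 36 + 7 = 43
  C = 122 + 36 + 2·43 (+25 from intervention) = 269
  S = 33 + 3·36 − 43 − 5·269 = -1247
Comparing — Policy A: S=-1540, Policy B: S=-462, Policy C: S=-1247. Lowest is -1540 (Policy A).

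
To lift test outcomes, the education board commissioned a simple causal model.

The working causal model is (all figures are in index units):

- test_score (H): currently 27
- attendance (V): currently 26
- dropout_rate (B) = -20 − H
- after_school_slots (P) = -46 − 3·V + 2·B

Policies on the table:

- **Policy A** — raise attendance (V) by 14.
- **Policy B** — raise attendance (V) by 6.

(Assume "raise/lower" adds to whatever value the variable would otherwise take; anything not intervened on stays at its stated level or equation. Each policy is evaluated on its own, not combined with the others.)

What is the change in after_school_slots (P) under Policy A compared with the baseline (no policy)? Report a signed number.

-42

Baseline:
  H = 27
  V = 26
  B = -20 − 27 = -47
  P = -46 − 3·26 + 2·(-47) = -218
Policy A (V + 14):
  H = 27
  V = 26 + 14 = 40
  B = -20 − 27 = -47
  P = -46 − 3·40 + 2·(-47) = -260
Change in P: -260 − (-218) = -42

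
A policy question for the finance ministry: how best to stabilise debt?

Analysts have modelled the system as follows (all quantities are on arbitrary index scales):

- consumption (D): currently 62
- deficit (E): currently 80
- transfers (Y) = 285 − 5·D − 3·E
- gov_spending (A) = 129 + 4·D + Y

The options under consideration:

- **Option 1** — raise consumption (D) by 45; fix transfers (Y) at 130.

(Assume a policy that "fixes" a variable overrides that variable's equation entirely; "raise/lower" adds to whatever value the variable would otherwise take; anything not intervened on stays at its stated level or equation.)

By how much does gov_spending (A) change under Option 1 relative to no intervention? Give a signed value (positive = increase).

575

Baseline:
  D = 62
  E = 80
  Y = 285 − 5·62 − 3·80 = -265
  A = 129 + 4·62 + (-265) = 112
Option 1 (D + 45, Y := 130):
  D = 62 + 45 = 107
  E = 80
  Y = 130
  A = 129 + 4·107 + 130 = 687
Change in A: 687 − 112 = 575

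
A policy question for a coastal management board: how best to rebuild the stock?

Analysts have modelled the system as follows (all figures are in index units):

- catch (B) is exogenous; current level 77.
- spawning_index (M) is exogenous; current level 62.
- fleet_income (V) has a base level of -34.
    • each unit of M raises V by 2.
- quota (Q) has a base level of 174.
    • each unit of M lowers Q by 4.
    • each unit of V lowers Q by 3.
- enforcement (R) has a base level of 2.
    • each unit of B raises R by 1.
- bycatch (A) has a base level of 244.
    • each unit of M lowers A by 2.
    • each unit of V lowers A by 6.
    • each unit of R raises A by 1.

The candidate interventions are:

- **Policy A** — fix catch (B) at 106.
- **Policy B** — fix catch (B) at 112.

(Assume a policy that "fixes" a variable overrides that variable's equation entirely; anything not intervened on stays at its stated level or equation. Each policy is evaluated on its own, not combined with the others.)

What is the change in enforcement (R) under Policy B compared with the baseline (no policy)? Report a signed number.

Baseline:
  B = 77
  R = 2 + 77 = 79
Policy B (B := 112):
  B = 112
  R = 2 + 112 = 114
Change in R: 114 − 79 = 35

35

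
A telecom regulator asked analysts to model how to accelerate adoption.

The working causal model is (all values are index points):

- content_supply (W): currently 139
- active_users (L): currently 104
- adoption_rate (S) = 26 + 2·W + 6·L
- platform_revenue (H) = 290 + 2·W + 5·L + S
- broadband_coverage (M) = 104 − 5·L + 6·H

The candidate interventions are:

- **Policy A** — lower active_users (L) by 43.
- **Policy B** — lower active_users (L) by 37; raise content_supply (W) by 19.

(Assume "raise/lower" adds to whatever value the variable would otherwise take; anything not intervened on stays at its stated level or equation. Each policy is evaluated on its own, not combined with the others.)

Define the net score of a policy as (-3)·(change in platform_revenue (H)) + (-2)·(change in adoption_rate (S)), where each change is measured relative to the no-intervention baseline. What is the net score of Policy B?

1361

Baseline:
  W = 139
  L = 104
  S = 26 + 2·139 + 6·104 = 928
  H = 290 + 2·139 + 5·104 + 928 = 2016
Policy B (L − 37, W + 19):
  W = 139 + 19 = 158
  L = 104 − 37 = 67
  S = 26 + 2·158 + 6·67 = 744
  H = 290 + 2·158 + 5·67 + 744 = 1685
ΔH = 1685 − 2016 = -331; ΔS = 744 − 928 = -184
Score = (-3)·(-331) + (-2)·(-184) = 1361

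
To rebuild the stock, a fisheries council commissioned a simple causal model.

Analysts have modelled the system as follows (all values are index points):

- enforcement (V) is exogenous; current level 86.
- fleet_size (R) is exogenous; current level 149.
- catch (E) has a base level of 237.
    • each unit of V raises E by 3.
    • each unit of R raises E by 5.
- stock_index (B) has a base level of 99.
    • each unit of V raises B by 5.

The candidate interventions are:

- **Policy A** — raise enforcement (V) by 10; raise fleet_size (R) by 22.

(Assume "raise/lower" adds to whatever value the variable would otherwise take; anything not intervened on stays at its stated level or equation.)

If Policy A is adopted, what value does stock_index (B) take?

Policy A (V + 10, R + 22):
  V = 86 + 10 = 96
  B = 99 + 5·96 = 579

579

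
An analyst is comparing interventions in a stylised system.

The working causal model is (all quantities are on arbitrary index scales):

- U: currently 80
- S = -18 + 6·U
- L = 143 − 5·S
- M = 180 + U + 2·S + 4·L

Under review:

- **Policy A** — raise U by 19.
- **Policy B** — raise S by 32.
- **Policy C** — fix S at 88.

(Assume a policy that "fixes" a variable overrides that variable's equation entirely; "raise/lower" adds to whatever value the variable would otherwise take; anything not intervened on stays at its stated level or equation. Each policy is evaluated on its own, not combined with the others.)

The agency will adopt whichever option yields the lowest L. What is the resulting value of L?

Policy A (U + 19):
  U = 80 + 19 = 99
  S = -18 + 6·99 = 576
  L = 143 − 5·576 = -2737
Policy B (S + 32):
  U = 80
  S = -18 + 6·80 (+32 from intervention) = 494
  L = 143 − 5·494 = -2327
Policy C (S := 88):
  U = 80
  S = 88
  L = 143 − 5·88 = -297
Comparing — Policy A: L=-2737, Policy B: L=-2327, Policy C: L=-297. Lowest is -2737 (Policy A).

-2737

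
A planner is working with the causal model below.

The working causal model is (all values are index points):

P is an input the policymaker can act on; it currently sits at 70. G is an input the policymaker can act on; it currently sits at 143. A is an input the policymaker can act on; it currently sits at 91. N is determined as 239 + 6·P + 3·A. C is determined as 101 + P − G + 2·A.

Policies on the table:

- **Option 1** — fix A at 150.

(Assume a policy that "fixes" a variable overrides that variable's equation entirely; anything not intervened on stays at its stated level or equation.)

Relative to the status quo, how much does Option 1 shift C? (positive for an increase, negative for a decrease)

118

Baseline:
  P = 70
  G = 143
  A = 91
  C = 101 + 70 − 143 + 2·91 = 210
Option 1 (A := 150):
  P = 70
  G = 143
  A = 150
  C = 101 + 70 − 143 + 2·150 = 328
Change in C: 328 − 210 = 118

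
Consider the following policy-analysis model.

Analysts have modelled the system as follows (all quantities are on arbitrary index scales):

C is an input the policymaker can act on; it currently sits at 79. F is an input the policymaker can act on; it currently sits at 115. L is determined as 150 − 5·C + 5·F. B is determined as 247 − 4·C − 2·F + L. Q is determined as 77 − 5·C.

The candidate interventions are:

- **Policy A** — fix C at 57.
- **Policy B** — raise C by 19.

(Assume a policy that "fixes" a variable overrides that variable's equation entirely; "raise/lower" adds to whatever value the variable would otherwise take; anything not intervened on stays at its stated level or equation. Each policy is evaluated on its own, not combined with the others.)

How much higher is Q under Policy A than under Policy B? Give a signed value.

205

Policy A (C := 57):
  C = 57
  Q = 77 − 5·57 = -208
Policy B (C + 19):
  C = 79 + 19 = 98
  Q = 77 − 5·98 = -413
Q: -208 − (-413) = 205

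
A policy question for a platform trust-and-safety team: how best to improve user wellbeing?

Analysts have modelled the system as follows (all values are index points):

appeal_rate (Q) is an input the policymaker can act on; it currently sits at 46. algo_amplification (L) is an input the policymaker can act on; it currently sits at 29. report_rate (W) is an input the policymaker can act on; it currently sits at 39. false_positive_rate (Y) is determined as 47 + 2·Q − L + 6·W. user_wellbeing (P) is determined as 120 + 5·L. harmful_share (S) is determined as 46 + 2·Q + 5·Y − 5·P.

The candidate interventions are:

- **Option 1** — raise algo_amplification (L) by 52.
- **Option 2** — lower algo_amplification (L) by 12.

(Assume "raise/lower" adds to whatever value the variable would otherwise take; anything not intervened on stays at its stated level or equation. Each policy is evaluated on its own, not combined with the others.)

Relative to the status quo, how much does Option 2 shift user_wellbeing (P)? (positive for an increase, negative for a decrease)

-60

Baseline:
  L = 29
  P = 120 + 5·29 = 265
Option 2 (L − 12):
  L = 29 − 12 = 17
  P = 120 + 5·17 = 205
Change in P: 205 − 265 = -60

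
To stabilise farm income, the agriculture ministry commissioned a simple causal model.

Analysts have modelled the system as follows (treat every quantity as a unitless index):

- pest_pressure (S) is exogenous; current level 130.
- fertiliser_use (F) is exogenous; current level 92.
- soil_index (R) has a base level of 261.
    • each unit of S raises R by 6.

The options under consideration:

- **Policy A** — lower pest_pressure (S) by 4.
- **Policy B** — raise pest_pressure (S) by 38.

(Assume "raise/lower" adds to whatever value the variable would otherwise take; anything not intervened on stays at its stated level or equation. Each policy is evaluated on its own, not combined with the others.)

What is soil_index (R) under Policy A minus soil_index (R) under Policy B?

Policy A (S − 4):
  S = 130 − 4 = 126
  R = 261 + 6·126 = 1017
Policy B (S + 38):
  S = 130 + 38 = 168
  R = 261 + 6·168 = 1269
R: 1017 − 1269 = -252

-252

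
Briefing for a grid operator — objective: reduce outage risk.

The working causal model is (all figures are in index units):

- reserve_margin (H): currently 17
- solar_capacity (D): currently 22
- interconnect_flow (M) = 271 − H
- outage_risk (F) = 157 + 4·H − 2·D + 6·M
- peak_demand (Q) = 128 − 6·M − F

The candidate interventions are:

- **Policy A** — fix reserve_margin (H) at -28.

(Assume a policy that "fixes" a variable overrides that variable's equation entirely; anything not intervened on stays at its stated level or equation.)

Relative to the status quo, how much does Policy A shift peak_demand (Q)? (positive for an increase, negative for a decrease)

Baseline:
  H = 17
  D = 22
  M = 271 − 17 = 254
  F = 157 + 4·17 − 2·22 + 6·254 = 1705
  Q = 128 − 6·254 − 1705 = -3101
Policy A (H := -28):
  H = -28
  D = 22
  M = 271 − (-28) = 299
  F = 157 + 4·(-28) − 2·22 + 6·299 = 1795
  Q = 128 − 6·299 − 1795 = -3461
Change in Q: -3461 − (-3101) = -360

-360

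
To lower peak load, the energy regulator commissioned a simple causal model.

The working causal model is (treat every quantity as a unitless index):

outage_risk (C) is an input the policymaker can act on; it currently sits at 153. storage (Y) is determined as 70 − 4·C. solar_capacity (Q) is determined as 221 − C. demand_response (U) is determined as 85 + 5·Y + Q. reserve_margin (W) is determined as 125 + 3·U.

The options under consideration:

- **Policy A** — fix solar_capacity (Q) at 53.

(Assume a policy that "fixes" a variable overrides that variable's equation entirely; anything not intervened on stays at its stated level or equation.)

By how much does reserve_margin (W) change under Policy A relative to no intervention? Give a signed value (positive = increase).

-45

Baseline:
  C = 153
  Y = 70 − 4·153 = -542
  Q = 221 − 153 = 68
  U = 85 + 5·(-542) + 68 = -2557
  W = 125 + 3·(-2557) = -7546
Policy A (Q := 53):
  C = 153
  Y = 70 − 4·153 = -542
  Q = 53
  U = 85 + 5·(-542) + 53 = -2572
  W = 125 + 3·(-2572) = -7591
Change in W: -7591 − (-7546) = -45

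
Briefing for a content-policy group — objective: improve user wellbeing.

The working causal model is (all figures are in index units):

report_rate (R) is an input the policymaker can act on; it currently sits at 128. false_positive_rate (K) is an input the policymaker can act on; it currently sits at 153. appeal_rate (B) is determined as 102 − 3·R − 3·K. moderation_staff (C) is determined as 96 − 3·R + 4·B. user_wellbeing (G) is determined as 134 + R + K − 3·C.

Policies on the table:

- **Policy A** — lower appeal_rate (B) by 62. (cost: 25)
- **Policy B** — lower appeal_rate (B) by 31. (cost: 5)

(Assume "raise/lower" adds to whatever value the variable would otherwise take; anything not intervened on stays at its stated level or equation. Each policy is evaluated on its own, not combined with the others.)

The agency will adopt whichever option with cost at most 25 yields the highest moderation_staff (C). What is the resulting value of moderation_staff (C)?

Policy A (B − 62):
  R = 128
  K = 153
  B = 102 − 3·128 − 3·153 (−62 from intervention) = -803
  C = 96 − 3·128 + 4·(-803) = -3500
Policy B (B − 31):
  R = 128
  K = 153
  B = 102 − 3·128 − 3·153 (−31 from intervention) = -772
  C = 96 − 3·128 + 4·(-772) = -3376
Comparing — Policy A: C=-3500, Policy B: C=-3376. Highest is -3376 (Policy B).

-3376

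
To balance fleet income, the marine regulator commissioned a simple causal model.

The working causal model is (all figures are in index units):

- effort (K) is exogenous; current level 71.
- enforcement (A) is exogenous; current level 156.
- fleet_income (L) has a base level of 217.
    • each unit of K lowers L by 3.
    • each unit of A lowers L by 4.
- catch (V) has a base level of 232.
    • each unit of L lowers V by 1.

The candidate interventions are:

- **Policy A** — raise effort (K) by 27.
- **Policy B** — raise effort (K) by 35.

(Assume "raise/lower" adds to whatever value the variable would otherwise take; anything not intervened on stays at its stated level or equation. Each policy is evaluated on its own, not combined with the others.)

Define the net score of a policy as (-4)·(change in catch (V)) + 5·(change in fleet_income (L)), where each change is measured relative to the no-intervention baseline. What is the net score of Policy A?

-729

Baseline:
  K = 71
  A = 156
  L = 217 − 3·71 − 4·156 = -620
  V = 232 − (-620) = 852
Policy A (K + 27):
  K = 71 + 27 = 98
  A = 156
  L = 217 − 3·98 − 4·156 = -701
  V = 232 − (-701) = 933
ΔV = 933 − 852 = 81; ΔL = -701 − (-620) = -81
Score = (-4)·81 + 5·(-81) = -729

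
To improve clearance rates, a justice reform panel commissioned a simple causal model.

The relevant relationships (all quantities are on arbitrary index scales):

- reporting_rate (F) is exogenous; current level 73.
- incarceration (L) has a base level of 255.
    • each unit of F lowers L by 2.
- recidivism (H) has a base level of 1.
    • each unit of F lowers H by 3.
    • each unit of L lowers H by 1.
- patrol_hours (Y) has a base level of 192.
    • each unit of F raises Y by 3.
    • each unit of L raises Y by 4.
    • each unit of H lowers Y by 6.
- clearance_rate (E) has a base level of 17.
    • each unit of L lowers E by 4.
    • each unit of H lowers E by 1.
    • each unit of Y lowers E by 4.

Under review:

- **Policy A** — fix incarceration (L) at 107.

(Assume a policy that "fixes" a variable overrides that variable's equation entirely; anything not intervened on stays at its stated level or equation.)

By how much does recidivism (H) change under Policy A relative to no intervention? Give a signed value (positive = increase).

Baseline:
  F = 73
  L = 255 − 2·73 = 109
  H = 1 − 3·73 − 109 = -327
Policy A (L := 107):
  F = 73
  L = 107
  H = 1 − 3·73 − 107 = -325
Change in H: -325 − (-327) = 2

2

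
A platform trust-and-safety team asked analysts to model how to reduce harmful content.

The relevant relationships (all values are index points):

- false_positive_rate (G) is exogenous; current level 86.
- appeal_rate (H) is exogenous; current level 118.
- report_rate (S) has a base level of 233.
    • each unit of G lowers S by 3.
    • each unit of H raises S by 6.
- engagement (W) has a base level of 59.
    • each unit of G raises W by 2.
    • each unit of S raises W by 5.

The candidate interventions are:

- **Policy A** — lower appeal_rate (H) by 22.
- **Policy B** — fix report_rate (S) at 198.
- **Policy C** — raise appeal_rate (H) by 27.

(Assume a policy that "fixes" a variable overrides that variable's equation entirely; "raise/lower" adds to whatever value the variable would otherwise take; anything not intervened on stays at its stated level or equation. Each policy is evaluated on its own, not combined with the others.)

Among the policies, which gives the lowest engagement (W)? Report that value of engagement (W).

Policy A (H − 22):
  G = 86
  H = 118 − 22 = 96
  S = 233 − 3·86 + 6·96 = 551
  W = 59 + 2·86 + 5·551 = 2986
Policy B (S := 198):
  G = 86
  H = 118
  S = 198
  W = 59 + 2·86 + 5·198 = 1221
Policy C (H + 27):
  G = 86
  H = 118 + 27 = 145
  S = 233 − 3·86 + 6·145 = 845
  W = 59 + 2·86 + 5·845 = 4456
Comparing — Policy A: W=2986, Policy B: W=1221, Policy C: W=4456. Lowest is 1221 (Policy B).

1221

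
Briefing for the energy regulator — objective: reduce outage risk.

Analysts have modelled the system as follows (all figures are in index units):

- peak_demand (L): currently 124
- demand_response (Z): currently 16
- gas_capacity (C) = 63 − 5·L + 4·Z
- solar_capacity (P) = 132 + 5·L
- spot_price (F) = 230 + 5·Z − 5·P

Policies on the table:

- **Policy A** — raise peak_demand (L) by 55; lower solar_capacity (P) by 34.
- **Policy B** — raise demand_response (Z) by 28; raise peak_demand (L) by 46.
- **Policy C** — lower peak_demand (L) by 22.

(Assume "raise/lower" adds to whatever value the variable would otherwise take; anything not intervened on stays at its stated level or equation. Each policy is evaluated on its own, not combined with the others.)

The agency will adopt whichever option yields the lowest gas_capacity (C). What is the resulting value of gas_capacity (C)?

-768

Policy A (L + 55, P − 34):
  L = 124 + 55 = 179
  Z = 16
  C = 63 − 5·179 + 4·16 = -768
Policy B (Z + 28, L + 46):
  L = 124 + 46 = 170
  Z = 16 + 28 = 44
  C = 63 − 5·170 + 4·44 = -611
Policy C (L − 22):
  L = 124 − 22 = 102
  Z = 16
  C = 63 − 5·102 + 4·16 = -383
Comparing — Policy A: C=-768, Policy B: C=-611, Policy C: C=-383. Lowest is -768 (Policy A).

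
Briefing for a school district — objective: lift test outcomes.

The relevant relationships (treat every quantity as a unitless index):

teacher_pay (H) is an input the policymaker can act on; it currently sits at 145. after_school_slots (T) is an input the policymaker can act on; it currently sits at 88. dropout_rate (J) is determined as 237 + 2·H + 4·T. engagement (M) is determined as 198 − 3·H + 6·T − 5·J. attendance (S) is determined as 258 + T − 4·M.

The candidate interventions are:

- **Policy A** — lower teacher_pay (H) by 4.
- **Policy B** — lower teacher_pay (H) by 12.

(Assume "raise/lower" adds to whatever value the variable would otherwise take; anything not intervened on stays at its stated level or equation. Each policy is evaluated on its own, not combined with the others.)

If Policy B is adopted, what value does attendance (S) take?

Policy B (H − 12):
  H = 145 − 12 = 133
  T = 88
  J = 237 + 2·133 + 4·88 = 855
  M = 198 − 3·133 + 6·88 − 5·855 = -3948
  S = 258 + 88 − 4·(-3948) = 16138

16138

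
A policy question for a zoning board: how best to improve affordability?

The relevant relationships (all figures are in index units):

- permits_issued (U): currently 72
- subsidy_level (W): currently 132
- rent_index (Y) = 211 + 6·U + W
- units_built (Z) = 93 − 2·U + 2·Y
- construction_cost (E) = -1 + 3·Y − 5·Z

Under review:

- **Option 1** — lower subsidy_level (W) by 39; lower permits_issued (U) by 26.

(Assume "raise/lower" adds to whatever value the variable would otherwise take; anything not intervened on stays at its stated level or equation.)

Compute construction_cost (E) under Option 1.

Option 1 (W − 39, U − 26):
  U = 72 − 26 = 46
  W = 132 − 39 = 93
  Y = 211 + 6·46 + 93 = 580
  Z = 93 − 2·46 + 2·580 = 1161
  E = -1 + 3·580 − 5·1161 = -4066

-4066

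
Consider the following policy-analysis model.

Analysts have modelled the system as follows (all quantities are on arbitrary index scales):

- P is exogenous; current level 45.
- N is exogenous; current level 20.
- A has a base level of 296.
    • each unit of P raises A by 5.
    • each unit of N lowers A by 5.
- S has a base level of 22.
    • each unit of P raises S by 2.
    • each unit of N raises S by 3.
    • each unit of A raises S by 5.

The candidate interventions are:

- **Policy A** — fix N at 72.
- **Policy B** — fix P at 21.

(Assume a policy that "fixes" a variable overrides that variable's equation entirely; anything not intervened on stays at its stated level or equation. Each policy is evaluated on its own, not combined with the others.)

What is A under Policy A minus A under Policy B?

-140

Policy A (N := 72):
  P = 45
  N = 72
  A = 296 + 5·45 − 5·72 = 161
Policy B (P := 21):
  P = 21
  N = 20
  A = 296 + 5·21 − 5·20 = 301
A: 161 − 301 = -140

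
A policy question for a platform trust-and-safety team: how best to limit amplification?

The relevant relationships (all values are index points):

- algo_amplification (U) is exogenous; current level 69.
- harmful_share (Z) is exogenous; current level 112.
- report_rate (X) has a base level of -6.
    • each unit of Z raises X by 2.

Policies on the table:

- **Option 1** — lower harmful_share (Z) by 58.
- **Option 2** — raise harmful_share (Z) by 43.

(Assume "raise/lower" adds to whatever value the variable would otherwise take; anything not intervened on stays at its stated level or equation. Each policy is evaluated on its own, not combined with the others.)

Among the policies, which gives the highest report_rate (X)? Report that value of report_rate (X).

304

Option 1 (Z − 58):
  Z = 112 − 58 = 54
  X = -6 + 2·54 = 102
Option 2 (Z + 43):
  Z = 112 + 43 = 155
  X = -6 + 2·155 = 304
Comparing — Option 1: X=102, Option 2: X=304. Highest is 304 (Option 2).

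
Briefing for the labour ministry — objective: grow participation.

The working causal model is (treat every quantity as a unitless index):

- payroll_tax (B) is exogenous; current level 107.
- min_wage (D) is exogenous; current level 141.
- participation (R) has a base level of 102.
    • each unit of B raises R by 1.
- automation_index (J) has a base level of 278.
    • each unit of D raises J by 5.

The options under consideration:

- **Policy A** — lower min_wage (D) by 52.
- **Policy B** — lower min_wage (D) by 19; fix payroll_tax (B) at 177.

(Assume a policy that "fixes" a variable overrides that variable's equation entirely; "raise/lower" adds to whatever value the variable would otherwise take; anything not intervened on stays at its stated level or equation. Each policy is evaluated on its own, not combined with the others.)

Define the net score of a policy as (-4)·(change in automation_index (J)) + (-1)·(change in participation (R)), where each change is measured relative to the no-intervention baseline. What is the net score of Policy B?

Baseline:
  B = 107
  D = 141
  R = 102 + 107 = 209
  J = 278 + 5·141 = 983
Policy B (D − 19, B := 177):
  B = 177
  D = 141 − 19 = 122
  R = 102 + 177 = 279
  J = 278 + 5·122 = 888
ΔJ = 888 − 983 = -95; ΔR = 279 − 209 = 70
Score = (-4)·(-95) + (-1)·70 = 310

310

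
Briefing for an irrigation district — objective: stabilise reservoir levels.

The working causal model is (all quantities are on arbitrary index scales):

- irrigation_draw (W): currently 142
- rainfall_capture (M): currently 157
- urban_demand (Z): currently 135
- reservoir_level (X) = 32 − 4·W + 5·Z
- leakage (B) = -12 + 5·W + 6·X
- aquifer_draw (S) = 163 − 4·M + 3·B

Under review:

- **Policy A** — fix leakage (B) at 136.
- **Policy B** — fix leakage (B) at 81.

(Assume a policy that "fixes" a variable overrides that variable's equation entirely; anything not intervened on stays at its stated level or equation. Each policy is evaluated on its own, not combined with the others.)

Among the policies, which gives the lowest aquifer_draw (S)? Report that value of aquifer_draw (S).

Policy A (B := 136):
  W = 142
  M = 157
  Z = 135
  X = 32 − 4·142 + 5·135 = 139
  B = 136
  S = 163 − 4·157 + 3·136 = -57
Policy B (B := 81):
  W = 142
  M = 157
  Z = 135
  X = 32 − 4·142 + 5·135 = 139
  B = 81
  S = 163 − 4·157 + 3·81 = -222
Comparing — Policy A: S=-57, Policy B: S=-222. Lowest is -222 (Policy B).

-222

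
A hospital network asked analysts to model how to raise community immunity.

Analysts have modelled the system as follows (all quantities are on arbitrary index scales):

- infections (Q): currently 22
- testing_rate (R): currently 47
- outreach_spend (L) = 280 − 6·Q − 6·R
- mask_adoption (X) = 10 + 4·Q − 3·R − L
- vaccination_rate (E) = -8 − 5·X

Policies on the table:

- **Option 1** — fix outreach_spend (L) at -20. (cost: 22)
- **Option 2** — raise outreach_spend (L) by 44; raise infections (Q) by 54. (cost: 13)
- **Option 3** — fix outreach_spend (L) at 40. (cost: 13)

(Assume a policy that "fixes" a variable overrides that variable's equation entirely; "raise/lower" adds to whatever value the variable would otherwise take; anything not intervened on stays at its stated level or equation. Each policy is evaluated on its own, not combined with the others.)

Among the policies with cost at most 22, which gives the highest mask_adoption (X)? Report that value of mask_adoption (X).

587

Option 1 (L := -20):
  Q = 22
  R = 47
  L = -20
  X = 10 + 4·22 − 3·47 − (-20) = -23
Option 2 (L + 44, Q + 54):
  Q = 22 + 54 = 76
  R = 47
  L = 280 − 6·76 − 6·47 (+44 from intervention) = -414
  X = 10 + 4·76 − 3·47 − (-414) = 587
Option 3 (L := 40):
  Q = 22
  R = 47
  L = 40
  X = 10 + 4·22 − 3·47 − 40 = -83
Comparing — Option 1: X=-23, Option 2: X=587, Option 3: X=-83. Highest is 587 (Option 2).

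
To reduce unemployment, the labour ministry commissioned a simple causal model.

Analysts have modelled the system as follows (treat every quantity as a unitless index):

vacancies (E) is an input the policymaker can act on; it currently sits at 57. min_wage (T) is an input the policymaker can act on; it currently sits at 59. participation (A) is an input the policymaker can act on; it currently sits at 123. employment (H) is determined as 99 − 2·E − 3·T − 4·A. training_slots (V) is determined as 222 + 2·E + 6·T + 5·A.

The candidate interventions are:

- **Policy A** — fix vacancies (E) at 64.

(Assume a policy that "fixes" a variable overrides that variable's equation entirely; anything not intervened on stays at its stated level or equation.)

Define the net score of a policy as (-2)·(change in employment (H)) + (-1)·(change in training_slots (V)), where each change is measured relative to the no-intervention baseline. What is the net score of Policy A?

Baseline:
  E = 57
  T = 59
  A = 123
  H = 99 − 2·57 − 3·59 − 4·123 = -684
  V = 222 + 2·57 + 6·59 + 5·123 = 1305
Policy A (E := 64):
  E = 64
  T = 59
  A = 123
  H = 99 − 2·64 − 3·59 − 4·123 = -698
  V = 222 + 2·64 + 6·59 + 5·123 = 1319
ΔH = -698 − (-684) = -14; ΔV = 1319 − 1305 = 14
Score = (-2)·(-14) + (-1)·14 = 14

14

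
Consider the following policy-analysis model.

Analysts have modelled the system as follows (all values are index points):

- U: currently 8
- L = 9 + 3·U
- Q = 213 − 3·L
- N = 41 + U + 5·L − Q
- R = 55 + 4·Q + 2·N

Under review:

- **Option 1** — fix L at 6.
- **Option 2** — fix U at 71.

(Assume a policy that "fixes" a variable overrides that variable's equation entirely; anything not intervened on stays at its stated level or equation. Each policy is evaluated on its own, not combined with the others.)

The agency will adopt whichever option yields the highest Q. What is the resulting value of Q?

195

Option 1 (L := 6):
  U = 8
  L = 6
  Q = 213 − 3·6 = 195
Option 2 (U := 71):
  U = 71
  L = 9 + 3·71 = 222
  Q = 213 − 3·222 = -453
Comparing — Option 1: Q=195, Option 2: Q=-453. Highest is 195 (Option 1).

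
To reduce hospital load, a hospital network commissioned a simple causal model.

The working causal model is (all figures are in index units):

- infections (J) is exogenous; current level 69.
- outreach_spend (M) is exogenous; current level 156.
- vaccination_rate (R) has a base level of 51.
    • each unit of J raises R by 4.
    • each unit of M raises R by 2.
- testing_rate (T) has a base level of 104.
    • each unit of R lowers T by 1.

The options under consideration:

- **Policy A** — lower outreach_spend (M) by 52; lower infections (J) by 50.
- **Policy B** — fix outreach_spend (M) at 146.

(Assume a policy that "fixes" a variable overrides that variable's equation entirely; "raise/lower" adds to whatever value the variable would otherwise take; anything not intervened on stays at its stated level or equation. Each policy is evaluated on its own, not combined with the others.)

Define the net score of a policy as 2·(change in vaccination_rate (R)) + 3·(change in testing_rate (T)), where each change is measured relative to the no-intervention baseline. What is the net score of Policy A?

304

Baseline:
  J = 69
  M = 156
  R = 51 + 4·69 + 2·156 = 639
  T = 104 − 639 = -535
Policy A (M − 52, J − 50):
  J = 69 − 50 = 19
  M = 156 − 52 = 104
  R = 51 + 4·19 + 2·104 = 335
  T = 104 − 335 = -231
ΔR = 335 − 639 = -304; ΔT = -231 − (-535) = 304
Score = 2·(-304) + 3·304 = 304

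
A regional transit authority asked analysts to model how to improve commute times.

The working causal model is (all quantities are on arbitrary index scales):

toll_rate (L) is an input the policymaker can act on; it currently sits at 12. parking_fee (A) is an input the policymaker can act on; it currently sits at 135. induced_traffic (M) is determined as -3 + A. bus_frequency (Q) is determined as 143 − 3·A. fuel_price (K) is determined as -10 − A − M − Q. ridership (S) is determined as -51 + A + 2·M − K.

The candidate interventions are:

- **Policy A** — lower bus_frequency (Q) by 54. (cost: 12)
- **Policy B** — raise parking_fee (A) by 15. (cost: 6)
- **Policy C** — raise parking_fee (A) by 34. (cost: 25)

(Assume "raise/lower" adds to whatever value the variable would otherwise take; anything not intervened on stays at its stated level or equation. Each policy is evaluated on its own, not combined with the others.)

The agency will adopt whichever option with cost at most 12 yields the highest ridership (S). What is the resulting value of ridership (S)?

Policy A (Q − 54):
  A = 135
  M = -3 + 135 = 132
  Q = 143 − 3·135 (−54 from intervention) = -316
  K = -10 − 135 − 132 − (-316) = 39
  S = -51 + 135 + 2·132 − 39 = 309
Policy B (A + 15):
  A = 135 + 15 = 150
  M = -3 + 150 = 147
  Q = 143 − 3·150 = -307
  K = -10 − 150 − 147 − (-307) = 0
  S = -51 + 150 + 2·147 − 0 = 393
Comparing — Policy A: S=309, Policy B: S=393. Highest is 393 (Policy B).

393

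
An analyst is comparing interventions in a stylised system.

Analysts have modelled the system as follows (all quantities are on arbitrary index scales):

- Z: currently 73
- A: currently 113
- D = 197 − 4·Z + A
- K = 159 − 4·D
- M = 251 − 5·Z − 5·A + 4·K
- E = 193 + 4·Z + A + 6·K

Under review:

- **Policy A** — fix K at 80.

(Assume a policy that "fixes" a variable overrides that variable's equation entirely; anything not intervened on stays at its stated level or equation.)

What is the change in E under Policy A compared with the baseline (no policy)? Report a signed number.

-42

Baseline:
  Z = 73
  A = 113
  D = 197 − 4·73 + 113 = 18
  K = 159 − 4·18 = 87
  E = 193 + 4·73 + 113 + 6·87 = 1120
Policy A (K := 80):
  Z = 73
  A = 113
  D = 197 − 4·73 + 113 = 18
  K = 80
  E = 193 + 4·73 + 113 + 6·80 = 1078
Change in E: 1078 − 1120 = -42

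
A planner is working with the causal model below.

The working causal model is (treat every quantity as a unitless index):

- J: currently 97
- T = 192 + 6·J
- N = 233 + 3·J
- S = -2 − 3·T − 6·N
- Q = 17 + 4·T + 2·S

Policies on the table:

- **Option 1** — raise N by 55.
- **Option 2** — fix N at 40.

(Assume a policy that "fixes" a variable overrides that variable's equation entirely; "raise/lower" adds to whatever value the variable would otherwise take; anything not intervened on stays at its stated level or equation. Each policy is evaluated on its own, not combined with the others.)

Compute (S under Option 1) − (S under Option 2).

Option 1 (N + 55):
  J = 97
  T = 192 + 6·97 = 774
  N = 233 + 3·97 (+55 from intervention) = 579
  S = -2 − 3·774 − 6·579 = -5798
Option 2 (N := 40):
  J = 97
  T = 192 + 6·97 = 774
  N = 40
  S = -2 − 3·774 − 6·40 = -2564
S: -5798 − (-2564) = -3234

-3234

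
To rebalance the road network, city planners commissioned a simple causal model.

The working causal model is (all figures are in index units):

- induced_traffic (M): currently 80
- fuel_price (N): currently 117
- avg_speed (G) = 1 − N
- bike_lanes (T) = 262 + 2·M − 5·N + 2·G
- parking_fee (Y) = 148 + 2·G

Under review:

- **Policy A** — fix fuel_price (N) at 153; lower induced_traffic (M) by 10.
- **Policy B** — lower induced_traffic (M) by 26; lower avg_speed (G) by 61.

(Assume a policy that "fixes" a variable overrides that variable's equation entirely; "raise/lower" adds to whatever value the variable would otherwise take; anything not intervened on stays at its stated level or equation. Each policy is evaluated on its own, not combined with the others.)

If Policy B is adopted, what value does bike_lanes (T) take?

Policy B (M − 26, G − 61):
  M = 80 − 26 = 54
  N = 117
  G = 1 − 117 (−61 from intervention) = -177
  T = 262 + 2·54 − 5·117 + 2·(-177) = -569

-569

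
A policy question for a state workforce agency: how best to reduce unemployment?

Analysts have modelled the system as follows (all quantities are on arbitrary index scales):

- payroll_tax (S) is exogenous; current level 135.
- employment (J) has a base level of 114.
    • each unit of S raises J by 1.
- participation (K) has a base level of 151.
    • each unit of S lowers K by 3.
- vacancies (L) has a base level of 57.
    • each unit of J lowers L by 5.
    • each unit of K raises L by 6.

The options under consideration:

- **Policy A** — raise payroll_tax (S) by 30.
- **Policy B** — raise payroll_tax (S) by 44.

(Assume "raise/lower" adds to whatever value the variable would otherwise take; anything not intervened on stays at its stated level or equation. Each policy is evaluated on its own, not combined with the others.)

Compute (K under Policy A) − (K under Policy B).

Policy A (S + 30):
  S = 135 + 30 = 165
  K = 151 − 3·165 = -344
Policy B (S + 44):
  S = 135 + 44 = 179
  K = 151 − 3·179 = -386
K: -344 − (-386) = 42

42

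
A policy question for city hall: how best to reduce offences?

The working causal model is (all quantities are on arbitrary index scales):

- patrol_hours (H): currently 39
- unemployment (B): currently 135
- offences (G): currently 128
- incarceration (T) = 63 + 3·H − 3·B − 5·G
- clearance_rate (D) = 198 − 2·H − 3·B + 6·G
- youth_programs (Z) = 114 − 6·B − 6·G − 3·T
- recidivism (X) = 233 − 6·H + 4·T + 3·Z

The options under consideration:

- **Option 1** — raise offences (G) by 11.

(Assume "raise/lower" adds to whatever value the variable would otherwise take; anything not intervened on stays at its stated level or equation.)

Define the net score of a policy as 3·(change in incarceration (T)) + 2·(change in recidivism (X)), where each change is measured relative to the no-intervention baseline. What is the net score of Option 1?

Baseline:
  H = 39
  B = 135
  G = 128
  T = 63 + 3·39 − 3·135 − 5·128 = -865
  Z = 114 − 6·135 − 6·128 − 3·(-865) = 1131
  X = 233 − 6·39 + 4·(-865) + 3·1131 = -68
Option 1 (G + 11):
  H = 39
  B = 135
  G = 128 + 11 = 139
  T = 63 + 3·39 − 3·135 − 5·139 = -920
  Z = 114 − 6·135 − 6·139 − 3·(-920) = 1230
  X = 233 − 6·39 + 4·(-920) + 3·1230 = 9
ΔT = -920 − (-865) = -55; ΔX = 9 − (-68) = 77
Score = 3·(-55) + 2·77 = -11

-11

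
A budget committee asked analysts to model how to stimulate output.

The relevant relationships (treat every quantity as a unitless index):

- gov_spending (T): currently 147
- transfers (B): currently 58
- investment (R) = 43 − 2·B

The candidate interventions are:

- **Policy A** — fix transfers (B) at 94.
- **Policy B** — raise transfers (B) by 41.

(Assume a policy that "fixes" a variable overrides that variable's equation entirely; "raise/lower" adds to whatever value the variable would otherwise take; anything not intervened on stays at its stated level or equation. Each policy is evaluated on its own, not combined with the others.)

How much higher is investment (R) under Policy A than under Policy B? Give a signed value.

10

Policy A (B := 94):
  B = 94
  R = 43 − 2·94 = -145
Policy B (B + 41):
  B = 58 + 41 = 99
  R = 43 − 2·99 = -155
R: -145 − (-155) = 10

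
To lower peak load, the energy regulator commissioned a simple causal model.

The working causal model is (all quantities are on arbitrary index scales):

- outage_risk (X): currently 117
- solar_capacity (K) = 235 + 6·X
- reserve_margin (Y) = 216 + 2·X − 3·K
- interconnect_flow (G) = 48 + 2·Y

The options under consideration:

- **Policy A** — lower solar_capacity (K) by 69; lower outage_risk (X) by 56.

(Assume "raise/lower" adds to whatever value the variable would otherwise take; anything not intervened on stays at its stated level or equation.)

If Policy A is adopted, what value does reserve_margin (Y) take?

Policy A (K − 69, X − 56):
  X = 117 − 56 = 61
  K = 235 + 6·61 (−69 from intervention) = 532
  Y = 216 + 2·61 − 3·532 = -1258

-1258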